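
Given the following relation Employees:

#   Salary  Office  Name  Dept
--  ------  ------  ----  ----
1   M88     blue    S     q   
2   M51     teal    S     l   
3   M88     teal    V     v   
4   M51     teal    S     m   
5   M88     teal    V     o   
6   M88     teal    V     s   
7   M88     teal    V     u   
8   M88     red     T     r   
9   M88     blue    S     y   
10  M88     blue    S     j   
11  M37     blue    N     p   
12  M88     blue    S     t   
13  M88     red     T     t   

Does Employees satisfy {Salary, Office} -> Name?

(Salary=M88, Office=blue): rows 1, 9, 10, 12 → Name = S, S, S, S ✓
(Salary=M51, Office=teal): rows 2, 4 → Name = S, S ✓
(Salary=M88, Office=teal): rows 3, 5, 6, 7 → Name = V, V, V, V ✓
(Salary=M88, Office=red): rows 8, 13 → Name = T, T ✓
(Salary=M37, Office=blue): row 11 → Name = N ✓
Every {Salary, Office} value is associated with a single Name value, so {Salary, Office} -> Name holds.

Yes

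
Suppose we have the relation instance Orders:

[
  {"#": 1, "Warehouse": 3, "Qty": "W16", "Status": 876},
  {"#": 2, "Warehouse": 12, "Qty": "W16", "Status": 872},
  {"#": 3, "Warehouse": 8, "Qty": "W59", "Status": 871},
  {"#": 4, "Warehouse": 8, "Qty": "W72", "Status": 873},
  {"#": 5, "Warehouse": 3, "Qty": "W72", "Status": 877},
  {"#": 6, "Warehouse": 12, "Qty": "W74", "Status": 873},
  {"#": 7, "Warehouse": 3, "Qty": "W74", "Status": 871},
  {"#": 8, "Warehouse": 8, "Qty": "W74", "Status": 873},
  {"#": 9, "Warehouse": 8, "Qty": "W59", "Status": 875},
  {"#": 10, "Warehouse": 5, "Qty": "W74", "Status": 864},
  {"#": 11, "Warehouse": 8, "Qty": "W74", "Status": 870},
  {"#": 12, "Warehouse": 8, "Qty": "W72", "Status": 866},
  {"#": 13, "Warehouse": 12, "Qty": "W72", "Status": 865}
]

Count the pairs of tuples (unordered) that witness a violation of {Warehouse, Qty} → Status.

3

(Warehouse=8, Qty=W59): violating pairs (3,9) — 1 pair.
(Warehouse=8, Qty=W72): violating pairs (4,12) — 1 pair.
(Warehouse=8, Qty=W74): violating pairs (8,11) — 1 pair.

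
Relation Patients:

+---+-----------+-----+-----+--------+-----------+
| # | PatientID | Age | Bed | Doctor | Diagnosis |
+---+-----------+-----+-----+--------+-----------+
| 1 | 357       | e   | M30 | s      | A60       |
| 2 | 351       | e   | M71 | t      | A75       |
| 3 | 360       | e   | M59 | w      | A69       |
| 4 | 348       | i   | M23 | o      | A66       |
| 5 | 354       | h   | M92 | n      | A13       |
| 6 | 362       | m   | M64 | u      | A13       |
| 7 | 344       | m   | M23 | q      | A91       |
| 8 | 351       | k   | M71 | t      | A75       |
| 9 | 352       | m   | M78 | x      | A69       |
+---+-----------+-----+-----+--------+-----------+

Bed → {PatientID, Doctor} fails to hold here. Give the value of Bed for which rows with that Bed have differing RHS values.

M23

Bed=M30: row 1 → {PatientID,Doctor} = (357, s) ✓
Bed=M71: rows 2, 8 → {PatientID,Doctor} = (351, t), (351, t) ✓
Bed=M59: row 3 → {PatientID,Doctor} = (360, w) ✓
Bed=M23: rows 4, 7 → {PatientID,Doctor} takes values {(348, o), (344, q)} — violation
Bed=M92: row 5 → {PatientID,Doctor} = (354, n) ✓
Bed=M64: row 6 → {PatientID,Doctor} = (362, u) ✓
Bed=M78: row 9 → {PatientID,Doctor} = (352, x) ✓
The only Bed value with inconsistent RHS is Bed=M23.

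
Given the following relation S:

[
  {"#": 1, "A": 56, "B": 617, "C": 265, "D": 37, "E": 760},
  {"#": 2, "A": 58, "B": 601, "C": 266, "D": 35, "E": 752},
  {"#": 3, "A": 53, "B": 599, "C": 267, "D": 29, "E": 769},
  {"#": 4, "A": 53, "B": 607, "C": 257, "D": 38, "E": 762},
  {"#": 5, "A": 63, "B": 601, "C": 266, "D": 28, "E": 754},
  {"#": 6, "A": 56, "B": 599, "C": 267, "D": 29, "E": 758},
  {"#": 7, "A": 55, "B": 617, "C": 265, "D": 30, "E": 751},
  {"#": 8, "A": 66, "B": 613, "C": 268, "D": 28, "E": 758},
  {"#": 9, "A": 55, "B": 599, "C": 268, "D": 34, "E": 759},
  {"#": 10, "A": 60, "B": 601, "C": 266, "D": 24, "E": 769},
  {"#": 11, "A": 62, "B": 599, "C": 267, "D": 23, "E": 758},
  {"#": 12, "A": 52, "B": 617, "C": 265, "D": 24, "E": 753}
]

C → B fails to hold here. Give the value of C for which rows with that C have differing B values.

268

C=265: rows 1, 7, 12 → B = 617, 617, 617 ✓
C=266: rows 2, 5, 10 → B = 601, 601, 601 ✓
C=267: rows 3, 6, 11 → B = 599, 599, 599 ✓
C=257: row 4 → B = 607 ✓
C=268: rows 8, 9 → B takes values {613, 599} — violation
The only C value with inconsistent B is C=268.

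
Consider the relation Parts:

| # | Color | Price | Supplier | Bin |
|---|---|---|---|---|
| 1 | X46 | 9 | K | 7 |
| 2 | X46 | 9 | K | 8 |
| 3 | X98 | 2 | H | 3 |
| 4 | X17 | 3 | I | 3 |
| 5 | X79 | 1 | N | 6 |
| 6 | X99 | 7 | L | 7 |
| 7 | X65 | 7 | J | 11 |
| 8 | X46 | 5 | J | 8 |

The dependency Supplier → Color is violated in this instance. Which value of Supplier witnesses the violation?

Supplier=K: rows 1, 2 → Color = X46, X46 ✓
Supplier=H: row 3 → Color = X98 ✓
Supplier=I: row 4 → Color = X17 ✓
Supplier=N: row 5 → Color = X79 ✓
Supplier=L: row 6 → Color = X99 ✓
Supplier=J: rows 7, 8 → Color takes values {X65, X46} — violation
The only Supplier value with inconsistent Color is Supplier=J.

J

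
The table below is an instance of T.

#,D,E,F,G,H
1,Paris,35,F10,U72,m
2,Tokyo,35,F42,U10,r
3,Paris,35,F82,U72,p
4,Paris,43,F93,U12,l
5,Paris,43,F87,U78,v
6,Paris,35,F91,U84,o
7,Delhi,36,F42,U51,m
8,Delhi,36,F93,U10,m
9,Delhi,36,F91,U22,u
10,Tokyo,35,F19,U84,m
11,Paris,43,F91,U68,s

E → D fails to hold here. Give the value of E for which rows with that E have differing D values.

E=35: rows 1, 2, 3, 6, 10 → D takes values {Paris, Tokyo} — violation
E=43: rows 4, 5, 11 → D = Paris, Paris, Paris ✓
E=36: rows 7, 8, 9 → D = Delhi, Delhi, Delhi ✓
The only E value with inconsistent D is E=35.

35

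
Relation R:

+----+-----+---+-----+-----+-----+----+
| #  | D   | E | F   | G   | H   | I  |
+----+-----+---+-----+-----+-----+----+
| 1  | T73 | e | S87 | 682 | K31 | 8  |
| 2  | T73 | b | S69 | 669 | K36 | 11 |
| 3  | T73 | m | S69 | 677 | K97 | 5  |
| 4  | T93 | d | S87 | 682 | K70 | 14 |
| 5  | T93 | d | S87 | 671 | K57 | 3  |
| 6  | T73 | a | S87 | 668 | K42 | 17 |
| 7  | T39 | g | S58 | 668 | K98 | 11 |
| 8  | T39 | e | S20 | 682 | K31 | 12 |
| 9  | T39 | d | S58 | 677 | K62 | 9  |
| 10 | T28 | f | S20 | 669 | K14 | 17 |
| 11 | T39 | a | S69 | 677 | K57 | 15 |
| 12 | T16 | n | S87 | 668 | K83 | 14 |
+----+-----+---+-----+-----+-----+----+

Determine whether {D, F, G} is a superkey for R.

All 12 rows have distinct {D, F, G} values, so {D, F, G} → (all attributes) holds and {D, F, G} is a superkey.

Yes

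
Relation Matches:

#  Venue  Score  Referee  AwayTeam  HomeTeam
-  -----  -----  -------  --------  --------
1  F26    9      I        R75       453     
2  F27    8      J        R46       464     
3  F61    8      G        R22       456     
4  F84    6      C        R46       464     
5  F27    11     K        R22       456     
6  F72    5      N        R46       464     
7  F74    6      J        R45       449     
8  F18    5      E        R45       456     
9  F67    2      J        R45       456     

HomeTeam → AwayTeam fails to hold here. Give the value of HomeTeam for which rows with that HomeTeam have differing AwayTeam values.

456

HomeTeam=453: row 1 → AwayTeam = R75 ✓
HomeTeam=464: rows 2, 4, 6 → AwayTeam = R46, R46, R46 ✓
HomeTeam=456: rows 3, 5, 8, 9 → AwayTeam takes values {R22, R45} — violation
HomeTeam=449: row 7 → AwayTeam = R45 ✓
The only HomeTeam value with inconsistent AwayTeam is HomeTeam=456.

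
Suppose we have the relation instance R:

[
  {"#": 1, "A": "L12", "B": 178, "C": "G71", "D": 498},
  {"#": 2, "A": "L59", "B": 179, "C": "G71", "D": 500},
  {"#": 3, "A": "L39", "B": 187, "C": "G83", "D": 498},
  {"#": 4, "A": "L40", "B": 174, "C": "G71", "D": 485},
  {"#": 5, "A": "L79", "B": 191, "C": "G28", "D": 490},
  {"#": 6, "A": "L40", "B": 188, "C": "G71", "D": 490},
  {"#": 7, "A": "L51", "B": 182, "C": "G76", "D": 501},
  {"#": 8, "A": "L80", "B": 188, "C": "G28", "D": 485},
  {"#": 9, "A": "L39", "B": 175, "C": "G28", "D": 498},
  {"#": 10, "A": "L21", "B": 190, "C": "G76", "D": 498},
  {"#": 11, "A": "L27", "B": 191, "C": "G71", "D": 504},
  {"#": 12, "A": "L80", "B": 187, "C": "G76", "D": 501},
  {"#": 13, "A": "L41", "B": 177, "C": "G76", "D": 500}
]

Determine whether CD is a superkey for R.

No

Rows 7 and 12 have the same CD value (C=G76, D=501) but are distinct tuples, so CD does not determine every attribute — not a superkey.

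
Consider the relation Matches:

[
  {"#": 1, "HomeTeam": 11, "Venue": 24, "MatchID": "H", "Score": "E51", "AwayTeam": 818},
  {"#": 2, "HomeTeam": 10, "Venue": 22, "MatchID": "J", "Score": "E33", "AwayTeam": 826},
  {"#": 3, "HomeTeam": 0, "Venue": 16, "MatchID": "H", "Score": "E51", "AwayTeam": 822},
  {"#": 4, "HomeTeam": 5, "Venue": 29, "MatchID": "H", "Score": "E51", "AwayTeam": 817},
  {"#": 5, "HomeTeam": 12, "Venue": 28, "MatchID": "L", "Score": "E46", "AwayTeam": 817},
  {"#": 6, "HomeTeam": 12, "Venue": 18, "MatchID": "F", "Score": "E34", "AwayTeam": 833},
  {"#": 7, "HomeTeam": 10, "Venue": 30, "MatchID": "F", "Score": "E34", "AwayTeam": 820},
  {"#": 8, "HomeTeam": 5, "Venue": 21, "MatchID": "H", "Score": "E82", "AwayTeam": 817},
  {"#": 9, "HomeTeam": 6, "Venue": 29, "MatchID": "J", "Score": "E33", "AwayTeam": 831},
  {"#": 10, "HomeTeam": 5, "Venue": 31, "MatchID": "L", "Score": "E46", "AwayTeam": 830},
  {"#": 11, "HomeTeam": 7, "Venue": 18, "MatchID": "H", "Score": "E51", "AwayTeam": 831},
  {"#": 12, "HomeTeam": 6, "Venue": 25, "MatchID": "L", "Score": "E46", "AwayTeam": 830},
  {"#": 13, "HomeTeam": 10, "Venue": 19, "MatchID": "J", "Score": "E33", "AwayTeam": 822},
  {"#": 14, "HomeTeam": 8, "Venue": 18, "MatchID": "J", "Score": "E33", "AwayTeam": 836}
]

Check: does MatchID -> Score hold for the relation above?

No

MatchID=H: rows 1, 3, 4, 8, 11 → Score takes values {E51, E82} — violation
MatchID=J: rows 2, 9, 13, 14 → Score = E33, E33, E33, E33 ✓
MatchID=L: rows 5, 10, 12 → Score = E46, E46, E46 ✓
MatchID=F: rows 6, 7 → Score = E34, E34 ✓
Two rows agree on MatchID but differ on Score, so MatchID -> Score does not hold.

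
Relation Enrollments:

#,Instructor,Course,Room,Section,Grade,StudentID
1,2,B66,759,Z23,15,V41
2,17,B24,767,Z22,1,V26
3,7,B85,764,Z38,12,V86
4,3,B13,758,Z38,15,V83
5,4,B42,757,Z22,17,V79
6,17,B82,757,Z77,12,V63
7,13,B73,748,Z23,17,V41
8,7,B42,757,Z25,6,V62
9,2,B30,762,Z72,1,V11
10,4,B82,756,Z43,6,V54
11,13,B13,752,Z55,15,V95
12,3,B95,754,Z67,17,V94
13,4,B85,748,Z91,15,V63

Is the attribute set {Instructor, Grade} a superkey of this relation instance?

Yes

All 13 rows have distinct {Instructor, Grade} values, so {Instructor, Grade} → (all attributes) holds and {Instructor, Grade} is a superkey.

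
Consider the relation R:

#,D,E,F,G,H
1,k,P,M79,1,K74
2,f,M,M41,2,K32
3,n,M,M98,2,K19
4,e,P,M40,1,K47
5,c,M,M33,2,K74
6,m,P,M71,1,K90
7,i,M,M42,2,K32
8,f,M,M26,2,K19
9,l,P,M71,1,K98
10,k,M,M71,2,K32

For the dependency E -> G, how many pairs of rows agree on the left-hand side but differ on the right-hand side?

E=P: all 4 rows agree on G — 0 pairs.
E=M: all 6 rows agree on G — 0 pairs.

0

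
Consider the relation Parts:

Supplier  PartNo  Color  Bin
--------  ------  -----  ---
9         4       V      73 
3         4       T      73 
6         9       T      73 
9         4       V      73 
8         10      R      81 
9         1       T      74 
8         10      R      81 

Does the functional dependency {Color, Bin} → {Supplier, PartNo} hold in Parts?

No

(Color=V, Bin=73): 2 rows → {Supplier,PartNo} = (9, 4), (9, 4) ✓
(Color=T, Bin=73): 2 rows → {Supplier,PartNo} takes values {(3, 4), (6, 9)} — violation
(Color=R, Bin=81): 2 rows → {Supplier,PartNo} = (8, 10), (8, 10) ✓
(Color=T, Bin=74): 1 row → {Supplier,PartNo} = (9, 1) ✓
Two rows agree on {Color, Bin} but differ on {Supplier, PartNo}, so {Color, Bin} → {Supplier, PartNo} does not hold.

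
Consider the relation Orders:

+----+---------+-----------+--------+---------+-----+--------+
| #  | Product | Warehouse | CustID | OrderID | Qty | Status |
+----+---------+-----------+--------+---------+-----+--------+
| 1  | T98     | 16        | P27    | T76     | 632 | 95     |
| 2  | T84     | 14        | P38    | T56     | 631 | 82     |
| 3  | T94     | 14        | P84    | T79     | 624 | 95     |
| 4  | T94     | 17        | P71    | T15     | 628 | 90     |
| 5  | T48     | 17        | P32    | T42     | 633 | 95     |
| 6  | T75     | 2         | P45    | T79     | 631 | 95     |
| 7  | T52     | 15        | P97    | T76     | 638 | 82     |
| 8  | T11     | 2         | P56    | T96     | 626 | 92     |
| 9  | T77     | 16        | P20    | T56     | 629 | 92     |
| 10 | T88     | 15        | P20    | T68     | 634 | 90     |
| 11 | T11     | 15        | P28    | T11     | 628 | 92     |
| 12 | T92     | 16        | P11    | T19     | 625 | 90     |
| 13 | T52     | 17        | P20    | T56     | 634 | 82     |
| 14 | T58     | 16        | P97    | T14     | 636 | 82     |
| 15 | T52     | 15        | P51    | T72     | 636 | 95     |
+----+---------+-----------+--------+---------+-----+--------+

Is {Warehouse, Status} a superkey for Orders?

All 15 rows have distinct {Warehouse, Status} values, so {Warehouse, Status} → (all attributes) holds and {Warehouse, Status} is a superkey.

Yes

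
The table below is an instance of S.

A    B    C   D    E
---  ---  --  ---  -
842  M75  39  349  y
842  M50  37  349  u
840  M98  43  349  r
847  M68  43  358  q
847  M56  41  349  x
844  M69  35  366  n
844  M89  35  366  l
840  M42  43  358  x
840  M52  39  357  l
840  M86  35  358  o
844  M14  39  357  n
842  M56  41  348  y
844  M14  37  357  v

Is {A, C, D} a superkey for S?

No

Two distinct rows share (A=844, C=35, D=366), so {A, C, D} does not determine every attribute — not a superkey.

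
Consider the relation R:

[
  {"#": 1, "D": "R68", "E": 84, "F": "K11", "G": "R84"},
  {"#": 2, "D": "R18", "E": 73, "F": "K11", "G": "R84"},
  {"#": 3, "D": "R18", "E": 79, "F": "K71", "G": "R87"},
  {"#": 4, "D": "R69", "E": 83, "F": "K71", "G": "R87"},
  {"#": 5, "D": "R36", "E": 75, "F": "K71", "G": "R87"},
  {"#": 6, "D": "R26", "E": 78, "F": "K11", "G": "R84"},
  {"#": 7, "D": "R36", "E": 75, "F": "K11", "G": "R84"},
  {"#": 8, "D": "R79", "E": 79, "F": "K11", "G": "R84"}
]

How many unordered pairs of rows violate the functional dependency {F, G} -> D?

13

(F=K11, G=R84): violating pairs (1,2), (1,6), (1,7), (1,8), (2,6), (2,7), (2,8), (6,7), (6,8), (7,8) — 10 pairs.
(F=K71, G=R87): violating pairs (3,4), (3,5), (4,5) — 3 pairs.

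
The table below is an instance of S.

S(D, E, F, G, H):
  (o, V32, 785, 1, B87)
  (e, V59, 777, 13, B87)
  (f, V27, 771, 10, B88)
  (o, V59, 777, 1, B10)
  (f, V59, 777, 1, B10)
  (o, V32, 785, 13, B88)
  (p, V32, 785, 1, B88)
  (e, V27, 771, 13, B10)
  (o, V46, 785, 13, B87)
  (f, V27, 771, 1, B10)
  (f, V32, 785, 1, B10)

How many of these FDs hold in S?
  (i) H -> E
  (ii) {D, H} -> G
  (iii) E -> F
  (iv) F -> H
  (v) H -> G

(i) H -> E: H=B87: 3 rows → E takes values {V32, V59, V46} — violation; H=B88: 3 rows → E takes values {V27, V32} — violation; H=B10: 5 rows → E takes values {V59, V27, V32} — violation — fails.
(ii) {D, H} -> G: (D=o, H=B87): 2 rows → G takes values {1, 13} — violation — fails.
(iii) E -> F: every LHS value maps to a single RHS value — holds.
(iv) F -> H: F=785: 5 rows → H takes values {B87, B88, B10} — violation; F=777: 3 rows → H takes values {B87, B10} — violation; F=771: 3 rows → H takes values {B88, B10} — violation — fails.
(v) H -> G: H=B87: 3 rows → G takes values {1, 13} — violation; H=B88: 3 rows → G takes values {10, 13, 1} — violation; H=B10: 5 rows → G takes values {1, 13} — violation — fails.
1 of the 5 dependencies holds.

1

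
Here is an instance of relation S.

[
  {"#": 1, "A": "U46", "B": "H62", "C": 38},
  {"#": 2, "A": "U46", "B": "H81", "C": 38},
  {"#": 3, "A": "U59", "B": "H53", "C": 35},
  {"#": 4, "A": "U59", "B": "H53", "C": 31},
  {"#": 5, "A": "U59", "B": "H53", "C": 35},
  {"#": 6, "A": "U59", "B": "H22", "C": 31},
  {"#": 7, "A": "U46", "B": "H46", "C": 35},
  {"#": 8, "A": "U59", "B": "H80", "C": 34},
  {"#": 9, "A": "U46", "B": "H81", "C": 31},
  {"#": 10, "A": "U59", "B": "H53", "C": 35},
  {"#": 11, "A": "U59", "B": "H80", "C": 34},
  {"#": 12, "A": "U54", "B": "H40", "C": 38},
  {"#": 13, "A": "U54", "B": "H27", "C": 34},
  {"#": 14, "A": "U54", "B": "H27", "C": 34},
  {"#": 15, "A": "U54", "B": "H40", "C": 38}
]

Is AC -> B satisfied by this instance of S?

No

(A=U46, C=38): rows 1, 2 → B takes values {H62, H81} — violation
(A=U59, C=35): rows 3, 5, 10 → B = H53, H53, H53 ✓
(A=U59, C=31): rows 4, 6 → B takes values {H53, H22} — violation
(A=U46, C=35): row 7 → B = H46 ✓
(A=U59, C=34): rows 8, 11 → B = H80, H80 ✓
(A=U46, C=31): row 9 → B = H81 ✓
(A=U54, C=38): rows 12, 15 → B = H40, H40 ✓
(A=U54, C=34): rows 13, 14 → B = H27, H27 ✓
Two rows agree on AC but differ on B, so AC -> B does not hold.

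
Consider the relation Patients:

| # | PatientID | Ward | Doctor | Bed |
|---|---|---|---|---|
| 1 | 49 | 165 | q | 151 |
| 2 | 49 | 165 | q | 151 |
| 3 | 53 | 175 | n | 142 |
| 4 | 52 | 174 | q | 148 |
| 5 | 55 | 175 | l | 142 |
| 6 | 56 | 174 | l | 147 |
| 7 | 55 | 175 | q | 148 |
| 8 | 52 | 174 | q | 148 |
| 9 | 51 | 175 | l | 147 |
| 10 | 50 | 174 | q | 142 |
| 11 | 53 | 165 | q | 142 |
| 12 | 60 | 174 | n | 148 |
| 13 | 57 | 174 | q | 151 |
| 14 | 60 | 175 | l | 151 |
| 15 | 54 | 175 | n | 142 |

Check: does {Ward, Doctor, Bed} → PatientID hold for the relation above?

No

(Ward=165, Doctor=q, Bed=151): rows 1, 2 → PatientID = 49, 49 ✓
(Ward=175, Doctor=n, Bed=142): rows 3, 15 → PatientID takes values {53, 54} — violation
(Ward=174, Doctor=q, Bed=148): rows 4, 8 → PatientID = 52, 52 ✓
(Ward=175, Doctor=l, Bed=142): row 5 → PatientID = 55 ✓
(Ward=174, Doctor=l, Bed=147): row 6 → PatientID = 56 ✓
(Ward=175, Doctor=q, Bed=148): row 7 → PatientID = 55 ✓
(Ward=175, Doctor=l, Bed=147): row 9 → PatientID = 51 ✓
(Ward=174, Doctor=q, Bed=142): row 10 → PatientID = 50 ✓
(Ward=165, Doctor=q, Bed=142): row 11 → PatientID = 53 ✓
(Ward=174, Doctor=n, Bed=148): row 12 → PatientID = 60 ✓
(Ward=174, Doctor=q, Bed=151): row 13 → PatientID = 57 ✓
(Ward=175, Doctor=l, Bed=151): row 14 → PatientID = 60 ✓
Two rows agree on {Ward, Doctor, Bed} but differ on PatientID, so {Ward, Doctor, Bed} → PatientID does not hold.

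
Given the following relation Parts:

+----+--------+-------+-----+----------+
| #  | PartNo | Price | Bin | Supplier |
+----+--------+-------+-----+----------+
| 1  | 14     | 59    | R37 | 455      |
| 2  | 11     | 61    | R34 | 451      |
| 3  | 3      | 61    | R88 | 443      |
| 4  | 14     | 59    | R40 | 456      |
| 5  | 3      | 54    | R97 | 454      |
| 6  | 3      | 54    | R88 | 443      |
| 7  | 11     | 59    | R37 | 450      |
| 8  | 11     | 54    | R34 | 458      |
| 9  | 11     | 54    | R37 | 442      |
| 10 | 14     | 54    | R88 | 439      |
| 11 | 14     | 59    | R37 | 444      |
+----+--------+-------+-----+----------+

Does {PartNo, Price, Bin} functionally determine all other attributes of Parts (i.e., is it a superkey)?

No

Rows 1 and 11 have the same {PartNo, Price, Bin} value (PartNo=14, Price=59, Bin=R37) but are distinct tuples, so {PartNo, Price, Bin} does not determine every attribute — not a superkey.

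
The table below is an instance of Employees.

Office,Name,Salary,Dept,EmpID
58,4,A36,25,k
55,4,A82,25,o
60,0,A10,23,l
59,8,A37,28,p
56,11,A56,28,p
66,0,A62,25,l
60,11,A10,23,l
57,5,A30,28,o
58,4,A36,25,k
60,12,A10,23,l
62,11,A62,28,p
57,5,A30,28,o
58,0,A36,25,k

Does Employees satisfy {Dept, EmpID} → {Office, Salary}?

No

(Dept=25, EmpID=k): 3 rows → {Office,Salary} = (58, A36), (58, A36), (58, A36) ✓
(Dept=25, EmpID=o): 1 row → {Office,Salary} = (55, A82) ✓
(Dept=23, EmpID=l): 3 rows → {Office,Salary} = (60, A10), (60, A10), (60, A10) ✓
(Dept=28, EmpID=p): 3 rows → {Office,Salary} takes values {(59, A37), (56, A56), (62, A62)} — violation
(Dept=25, EmpID=l): 1 row → {Office,Salary} = (66, A62) ✓
(Dept=28, EmpID=o): 2 rows → {Office,Salary} = (57, A30), (57, A30) ✓
Two rows agree on {Dept, EmpID} but differ on {Office, Salary}, so {Dept, EmpID} → {Office, Salary} does not hold.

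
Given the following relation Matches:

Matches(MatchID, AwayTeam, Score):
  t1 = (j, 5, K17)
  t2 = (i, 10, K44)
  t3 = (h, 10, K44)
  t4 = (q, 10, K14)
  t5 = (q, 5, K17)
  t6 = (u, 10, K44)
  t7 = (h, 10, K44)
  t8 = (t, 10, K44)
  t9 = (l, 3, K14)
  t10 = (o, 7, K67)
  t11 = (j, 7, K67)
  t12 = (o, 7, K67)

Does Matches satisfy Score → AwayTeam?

No

Score=K17: rows 1, 5 → AwayTeam = 5, 5 ✓
Score=K44: rows 2, 3, 6, 7, 8 → AwayTeam = 10, 10, 10, 10, 10 ✓
Score=K14: rows 4, 9 → AwayTeam takes values {10, 3} — violation
Score=K67: rows 10, 11, 12 → AwayTeam = 7, 7, 7 ✓
Two rows agree on Score but differ on AwayTeam, so Score → AwayTeam does not hold.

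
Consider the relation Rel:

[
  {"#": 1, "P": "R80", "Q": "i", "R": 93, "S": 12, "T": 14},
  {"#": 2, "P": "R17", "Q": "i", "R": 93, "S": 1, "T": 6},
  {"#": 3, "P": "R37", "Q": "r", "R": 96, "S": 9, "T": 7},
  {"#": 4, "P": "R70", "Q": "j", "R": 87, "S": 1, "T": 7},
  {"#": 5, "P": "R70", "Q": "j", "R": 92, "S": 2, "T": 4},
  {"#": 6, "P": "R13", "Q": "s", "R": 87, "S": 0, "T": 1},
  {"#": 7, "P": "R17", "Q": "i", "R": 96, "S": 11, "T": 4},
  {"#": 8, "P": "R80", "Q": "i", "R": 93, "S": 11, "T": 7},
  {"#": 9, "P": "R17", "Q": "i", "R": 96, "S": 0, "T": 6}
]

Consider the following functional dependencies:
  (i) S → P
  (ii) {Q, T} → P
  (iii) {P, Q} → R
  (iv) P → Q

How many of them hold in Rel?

(i) S → P: S=1: rows 2, 4 → P takes values {R17, R70} — violation; S=0: rows 6, 9 → P takes values {R13, R17} — violation; S=11: rows 7, 8 → P takes values {R17, R80} — violation — fails.
(ii) {Q, T} → P: every LHS value maps to a single RHS value — holds.
(iii) {P, Q} → R: (P=R17, Q=i): rows 2, 7, 9 → R takes values {93, 96} — violation; (P=R70, Q=j): rows 4, 5 → R takes values {87, 92} — violation — fails.
(iv) P → Q: every LHS value maps to a single RHS value — holds.
2 of the 4 dependencies hold.

2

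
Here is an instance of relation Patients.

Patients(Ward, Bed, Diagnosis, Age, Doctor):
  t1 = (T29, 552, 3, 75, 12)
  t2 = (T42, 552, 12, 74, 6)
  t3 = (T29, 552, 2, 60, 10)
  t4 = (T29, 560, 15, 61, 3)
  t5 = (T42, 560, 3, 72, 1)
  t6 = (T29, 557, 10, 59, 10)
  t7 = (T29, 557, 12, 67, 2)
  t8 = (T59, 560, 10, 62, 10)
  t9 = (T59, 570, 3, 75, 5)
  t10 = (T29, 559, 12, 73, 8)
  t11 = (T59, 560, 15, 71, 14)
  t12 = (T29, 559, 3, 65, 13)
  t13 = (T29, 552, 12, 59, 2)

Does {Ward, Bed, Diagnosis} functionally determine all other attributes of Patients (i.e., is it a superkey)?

Yes

All 13 rows have distinct {Ward, Bed, Diagnosis} values, so {Ward, Bed, Diagnosis} → (all attributes) holds and {Ward, Bed, Diagnosis} is a superkey.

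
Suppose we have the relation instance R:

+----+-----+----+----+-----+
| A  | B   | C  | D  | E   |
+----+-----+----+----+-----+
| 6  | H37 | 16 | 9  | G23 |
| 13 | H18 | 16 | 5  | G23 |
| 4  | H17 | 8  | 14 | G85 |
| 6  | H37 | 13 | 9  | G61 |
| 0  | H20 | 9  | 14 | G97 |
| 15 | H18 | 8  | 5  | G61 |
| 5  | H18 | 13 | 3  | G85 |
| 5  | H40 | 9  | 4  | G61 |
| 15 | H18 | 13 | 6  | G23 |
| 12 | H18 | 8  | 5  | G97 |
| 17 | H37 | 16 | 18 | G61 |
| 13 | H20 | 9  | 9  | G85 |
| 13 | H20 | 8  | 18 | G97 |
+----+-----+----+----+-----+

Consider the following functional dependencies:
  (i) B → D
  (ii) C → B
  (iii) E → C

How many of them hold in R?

0

(i) B → D: B=H37: 3 rows → D takes values {9, 18} — violation; B=H18: 5 rows → D takes values {5, 3, 6} — violation; B=H20: 3 rows → D takes values {14, 9, 18} — violation — fails.
(ii) C → B: C=16: 3 rows → B takes values {H37, H18} — violation; C=8: 4 rows → B takes values {H17, H18, H20} — violation; C=13: 3 rows → B takes values {H37, H18} — violation; C=9: 3 rows → B takes values {H20, H40} — violation — fails.
(iii) E → C: E=G23: 3 rows → C takes values {16, 13} — violation; E=G85: 3 rows → C takes values {8, 13, 9} — violation; E=G61: 4 rows → C takes values {13, 8, 9, 16} — violation; E=G97: 3 rows → C takes values {9, 8} — violation — fails.
None of the 3 dependencies hold.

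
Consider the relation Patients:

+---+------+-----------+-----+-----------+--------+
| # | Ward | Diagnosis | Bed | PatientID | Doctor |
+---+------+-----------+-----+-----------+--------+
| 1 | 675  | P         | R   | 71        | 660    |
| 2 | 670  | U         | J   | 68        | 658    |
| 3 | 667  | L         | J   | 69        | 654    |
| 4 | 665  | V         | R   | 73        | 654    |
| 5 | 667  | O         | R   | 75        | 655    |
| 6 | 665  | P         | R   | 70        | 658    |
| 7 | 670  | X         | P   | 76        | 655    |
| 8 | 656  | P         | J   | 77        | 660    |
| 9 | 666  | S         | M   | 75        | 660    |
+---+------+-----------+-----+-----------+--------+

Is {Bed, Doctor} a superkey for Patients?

All 9 rows have distinct {Bed, Doctor} values, so {Bed, Doctor} → (all attributes) holds and {Bed, Doctor} is a superkey.

Yes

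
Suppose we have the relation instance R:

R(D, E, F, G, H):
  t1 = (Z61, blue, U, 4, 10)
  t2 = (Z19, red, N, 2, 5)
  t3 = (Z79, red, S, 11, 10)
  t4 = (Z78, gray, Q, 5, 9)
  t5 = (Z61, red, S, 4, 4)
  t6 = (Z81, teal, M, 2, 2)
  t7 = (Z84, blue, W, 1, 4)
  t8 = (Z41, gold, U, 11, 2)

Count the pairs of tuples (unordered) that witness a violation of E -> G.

E=blue: violating pairs (1,7) — 1 pair.
E=red: violating pairs (2,3), (2,5), (3,5) — 3 pairs.

4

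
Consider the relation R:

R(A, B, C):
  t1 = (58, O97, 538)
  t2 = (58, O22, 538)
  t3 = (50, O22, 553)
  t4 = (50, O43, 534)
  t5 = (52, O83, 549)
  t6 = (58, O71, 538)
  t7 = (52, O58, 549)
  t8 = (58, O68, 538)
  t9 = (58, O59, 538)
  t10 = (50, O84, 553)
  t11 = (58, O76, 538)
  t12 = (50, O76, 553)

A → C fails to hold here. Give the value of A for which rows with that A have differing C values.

50

A=58: rows 1, 2, 6, 8, 9, 11 → C = 538, 538, 538, 538, 538, 538 ✓
A=50: rows 3, 4, 10, 12 → C takes values {553, 534} — violation
A=52: rows 5, 7 → C = 549, 549 ✓
The only A value with inconsistent C is A=50.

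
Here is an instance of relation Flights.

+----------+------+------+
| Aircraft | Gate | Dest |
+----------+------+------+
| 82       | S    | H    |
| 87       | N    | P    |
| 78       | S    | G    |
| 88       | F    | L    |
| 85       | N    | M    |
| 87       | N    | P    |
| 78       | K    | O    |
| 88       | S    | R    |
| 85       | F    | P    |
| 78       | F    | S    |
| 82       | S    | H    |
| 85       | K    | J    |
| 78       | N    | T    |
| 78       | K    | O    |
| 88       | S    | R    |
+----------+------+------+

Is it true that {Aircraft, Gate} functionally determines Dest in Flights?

Yes

(Aircraft=82, Gate=S): 2 rows → Dest = H, H ✓
(Aircraft=87, Gate=N): 2 rows → Dest = P, P ✓
(Aircraft=78, Gate=S): 1 row → Dest = G ✓
(Aircraft=88, Gate=F): 1 row → Dest = L ✓
(Aircraft=85, Gate=N): 1 row → Dest = M ✓
(Aircraft=78, Gate=K): 2 rows → Dest = O, O ✓
(Aircraft=88, Gate=S): 2 rows → Dest = R, R ✓
(Aircraft=85, Gate=F): 1 row → Dest = P ✓
(Aircraft=78, Gate=F): 1 row → Dest = S ✓
(Aircraft=85, Gate=K): 1 row → Dest = J ✓
(Aircraft=78, Gate=N): 1 row → Dest = T ✓
Every {Aircraft, Gate} value is associated with a single Dest value, so {Aircraft, Gate} → Dest holds.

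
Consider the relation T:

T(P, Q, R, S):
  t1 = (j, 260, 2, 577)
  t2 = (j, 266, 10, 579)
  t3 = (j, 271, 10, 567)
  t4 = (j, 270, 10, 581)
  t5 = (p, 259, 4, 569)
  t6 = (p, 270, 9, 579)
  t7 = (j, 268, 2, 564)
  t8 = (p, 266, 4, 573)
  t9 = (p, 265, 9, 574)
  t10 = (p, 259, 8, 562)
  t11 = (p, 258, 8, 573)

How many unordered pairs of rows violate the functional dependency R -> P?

R=2: all 2 rows agree on P — 0 pairs.
R=10: all 3 rows agree on P — 0 pairs.
R=4: all 2 rows agree on P — 0 pairs.
R=9: all 2 rows agree on P — 0 pairs.
R=8: all 2 rows agree on P — 0 pairs.

0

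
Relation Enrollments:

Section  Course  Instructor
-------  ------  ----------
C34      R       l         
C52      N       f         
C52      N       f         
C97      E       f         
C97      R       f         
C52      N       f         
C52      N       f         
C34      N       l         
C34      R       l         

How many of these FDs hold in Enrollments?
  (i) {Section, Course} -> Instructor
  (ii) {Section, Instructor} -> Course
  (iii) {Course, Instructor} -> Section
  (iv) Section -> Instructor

(i) {Section, Course} -> Instructor: every LHS value maps to a single RHS value — holds.
(ii) {Section, Instructor} -> Course: (Section=C34, Instructor=l): 3 rows → Course takes values {R, N} — violation; (Section=C97, Instructor=f): 2 rows → Course takes values {E, R} — violation — fails.
(iii) {Course, Instructor} -> Section: every LHS value maps to a single RHS value — holds.
(iv) Section -> Instructor: every LHS value maps to a single RHS value — holds.
3 of the 4 dependencies hold.

3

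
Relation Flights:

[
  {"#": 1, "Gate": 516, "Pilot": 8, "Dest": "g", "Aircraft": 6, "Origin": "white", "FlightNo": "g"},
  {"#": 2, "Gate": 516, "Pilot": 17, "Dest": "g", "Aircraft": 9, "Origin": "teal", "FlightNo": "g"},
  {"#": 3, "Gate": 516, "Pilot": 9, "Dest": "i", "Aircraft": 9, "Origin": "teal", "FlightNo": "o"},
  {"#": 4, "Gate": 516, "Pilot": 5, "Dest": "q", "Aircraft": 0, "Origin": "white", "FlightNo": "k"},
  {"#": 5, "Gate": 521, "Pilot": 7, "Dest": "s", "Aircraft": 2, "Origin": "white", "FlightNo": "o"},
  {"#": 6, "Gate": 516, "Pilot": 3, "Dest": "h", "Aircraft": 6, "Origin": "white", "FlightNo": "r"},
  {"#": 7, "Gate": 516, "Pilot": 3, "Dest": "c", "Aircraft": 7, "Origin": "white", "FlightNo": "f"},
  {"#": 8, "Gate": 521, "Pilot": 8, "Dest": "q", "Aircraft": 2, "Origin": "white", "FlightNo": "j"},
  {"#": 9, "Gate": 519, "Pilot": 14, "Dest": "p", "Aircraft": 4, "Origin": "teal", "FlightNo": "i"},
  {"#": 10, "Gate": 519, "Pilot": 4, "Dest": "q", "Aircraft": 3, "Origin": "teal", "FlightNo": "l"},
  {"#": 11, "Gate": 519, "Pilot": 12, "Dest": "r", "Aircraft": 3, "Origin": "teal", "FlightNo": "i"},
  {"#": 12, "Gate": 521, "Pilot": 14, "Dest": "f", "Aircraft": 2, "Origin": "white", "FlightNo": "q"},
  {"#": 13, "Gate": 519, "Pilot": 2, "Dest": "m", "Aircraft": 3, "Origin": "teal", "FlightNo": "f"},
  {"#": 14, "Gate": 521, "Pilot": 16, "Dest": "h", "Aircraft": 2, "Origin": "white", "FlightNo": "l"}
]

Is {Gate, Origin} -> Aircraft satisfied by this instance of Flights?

(Gate=516, Origin=white): rows 1, 4, 6, 7 → Aircraft takes values {6, 0, 7} — violation
(Gate=516, Origin=teal): rows 2, 3 → Aircraft = 9, 9 ✓
(Gate=521, Origin=white): rows 5, 8, 12, 14 → Aircraft = 2, 2, 2, 2 ✓
(Gate=519, Origin=teal): rows 9, 10, 11, 13 → Aircraft takes values {4, 3} — violation
Two rows agree on {Gate, Origin} but differ on Aircraft, so {Gate, Origin} -> Aircraft does not hold.

No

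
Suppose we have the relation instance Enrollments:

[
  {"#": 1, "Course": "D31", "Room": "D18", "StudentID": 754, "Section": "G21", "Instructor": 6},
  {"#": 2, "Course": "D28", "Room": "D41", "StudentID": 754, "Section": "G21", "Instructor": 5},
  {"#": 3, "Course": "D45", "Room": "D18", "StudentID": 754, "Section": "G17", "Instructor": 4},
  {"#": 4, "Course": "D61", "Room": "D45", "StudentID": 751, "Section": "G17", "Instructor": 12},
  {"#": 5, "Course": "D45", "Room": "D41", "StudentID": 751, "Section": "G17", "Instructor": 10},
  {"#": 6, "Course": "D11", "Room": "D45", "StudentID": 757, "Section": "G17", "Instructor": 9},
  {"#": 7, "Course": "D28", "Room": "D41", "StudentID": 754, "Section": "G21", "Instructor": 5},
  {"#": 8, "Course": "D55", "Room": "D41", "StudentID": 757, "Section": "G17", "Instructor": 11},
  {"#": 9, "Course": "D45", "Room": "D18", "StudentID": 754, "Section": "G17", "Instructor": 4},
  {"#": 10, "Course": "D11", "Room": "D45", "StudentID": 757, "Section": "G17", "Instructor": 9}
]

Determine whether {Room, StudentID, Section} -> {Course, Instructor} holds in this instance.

(Room=D18, StudentID=754, Section=G21): row 1 → {Course,Instructor} = (D31, 6) ✓
(Room=D41, StudentID=754, Section=G21): rows 2, 7 → {Course,Instructor} = (D28, 5), (D28, 5) ✓
(Room=D18, StudentID=754, Section=G17): rows 3, 9 → {Course,Instructor} = (D45, 4), (D45, 4) ✓
(Room=D45, StudentID=751, Section=G17): row 4 → {Course,Instructor} = (D61, 12) ✓
(Room=D41, StudentID=751, Section=G17): row 5 → {Course,Instructor} = (D45, 10) ✓
(Room=D45, StudentID=757, Section=G17): rows 6, 10 → {Course,Instructor} = (D11, 9), (D11, 9) ✓
(Room=D41, StudentID=757, Section=G17): row 8 → {Course,Instructor} = (D55, 11) ✓
Every {Room, StudentID, Section} value is associated with a single {Course, Instructor} value, so {Room, StudentID, Section} -> {Course, Instructor} holds.

Yes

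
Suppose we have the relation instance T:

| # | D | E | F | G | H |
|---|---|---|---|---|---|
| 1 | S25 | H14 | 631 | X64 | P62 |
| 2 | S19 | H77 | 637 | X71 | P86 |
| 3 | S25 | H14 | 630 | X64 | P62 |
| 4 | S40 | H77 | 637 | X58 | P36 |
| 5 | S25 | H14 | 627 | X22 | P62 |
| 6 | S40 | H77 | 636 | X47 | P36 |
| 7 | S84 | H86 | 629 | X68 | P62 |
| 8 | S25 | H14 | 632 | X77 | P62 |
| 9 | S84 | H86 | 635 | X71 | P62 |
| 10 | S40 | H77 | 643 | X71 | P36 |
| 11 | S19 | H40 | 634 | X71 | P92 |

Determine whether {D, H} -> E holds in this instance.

Yes

(D=S25, H=P62): rows 1, 3, 5, 8 → E = H14, H14, H14, H14 ✓
(D=S19, H=P86): row 2 → E = H77 ✓
(D=S40, H=P36): rows 4, 6, 10 → E = H77, H77, H77 ✓
(D=S84, H=P62): rows 7, 9 → E = H86, H86 ✓
(D=S19, H=P92): row 11 → E = H40 ✓
Every {D, H} value is associated with a single E value, so {D, H} -> E holds.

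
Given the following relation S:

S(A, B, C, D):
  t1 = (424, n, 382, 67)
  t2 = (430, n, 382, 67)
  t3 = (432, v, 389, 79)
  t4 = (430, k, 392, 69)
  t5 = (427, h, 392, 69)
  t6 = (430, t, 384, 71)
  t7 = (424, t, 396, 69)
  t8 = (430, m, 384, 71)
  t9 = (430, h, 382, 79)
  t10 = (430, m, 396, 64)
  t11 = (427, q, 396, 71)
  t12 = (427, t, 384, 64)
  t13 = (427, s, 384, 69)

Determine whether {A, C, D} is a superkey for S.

No

Rows 6 and 8 have the same {A, C, D} value (A=430, C=384, D=71) but are distinct tuples, so {A, C, D} does not determine every attribute — not a superkey.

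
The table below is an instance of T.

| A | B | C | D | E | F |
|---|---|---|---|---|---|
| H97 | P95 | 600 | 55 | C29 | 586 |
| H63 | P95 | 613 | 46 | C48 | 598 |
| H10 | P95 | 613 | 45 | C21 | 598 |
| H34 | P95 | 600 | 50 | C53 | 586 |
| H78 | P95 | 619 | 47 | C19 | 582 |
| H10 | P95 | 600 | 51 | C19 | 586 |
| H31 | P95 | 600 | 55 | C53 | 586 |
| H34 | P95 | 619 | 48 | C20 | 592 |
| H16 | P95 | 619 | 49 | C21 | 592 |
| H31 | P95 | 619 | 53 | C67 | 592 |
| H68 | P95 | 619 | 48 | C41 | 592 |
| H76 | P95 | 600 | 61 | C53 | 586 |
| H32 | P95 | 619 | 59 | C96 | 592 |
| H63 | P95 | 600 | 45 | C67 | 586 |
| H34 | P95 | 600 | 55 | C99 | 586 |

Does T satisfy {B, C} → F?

(B=P95, C=600): 7 rows → F = 586, 586, 586, 586, 586, 586, 586 ✓
(B=P95, C=613): 2 rows → F = 598, 598 ✓
(B=P95, C=619): 6 rows → F takes values {582, 592} — violation
Two rows agree on {B, C} but differ on F, so {B, C} → F does not hold.

No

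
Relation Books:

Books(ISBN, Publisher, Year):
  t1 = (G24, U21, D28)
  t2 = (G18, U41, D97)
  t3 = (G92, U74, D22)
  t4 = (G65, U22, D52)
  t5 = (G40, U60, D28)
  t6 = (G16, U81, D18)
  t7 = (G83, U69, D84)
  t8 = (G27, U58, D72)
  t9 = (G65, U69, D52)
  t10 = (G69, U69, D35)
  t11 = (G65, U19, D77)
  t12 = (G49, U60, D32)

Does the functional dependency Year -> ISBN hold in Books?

Year=D28: rows 1, 5 → ISBN takes values {G24, G40} — violation
Year=D97: row 2 → ISBN = G18 ✓
Year=D22: row 3 → ISBN = G92 ✓
Year=D52: rows 4, 9 → ISBN = G65, G65 ✓
Year=D18: row 6 → ISBN = G16 ✓
Year=D84: row 7 → ISBN = G83 ✓
Year=D72: row 8 → ISBN = G27 ✓
Year=D35: row 10 → ISBN = G69 ✓
Year=D77: row 11 → ISBN = G65 ✓
Year=D32: row 12 → ISBN = G49 ✓
Two rows agree on Year but differ on ISBN, so Year -> ISBN does not hold.

No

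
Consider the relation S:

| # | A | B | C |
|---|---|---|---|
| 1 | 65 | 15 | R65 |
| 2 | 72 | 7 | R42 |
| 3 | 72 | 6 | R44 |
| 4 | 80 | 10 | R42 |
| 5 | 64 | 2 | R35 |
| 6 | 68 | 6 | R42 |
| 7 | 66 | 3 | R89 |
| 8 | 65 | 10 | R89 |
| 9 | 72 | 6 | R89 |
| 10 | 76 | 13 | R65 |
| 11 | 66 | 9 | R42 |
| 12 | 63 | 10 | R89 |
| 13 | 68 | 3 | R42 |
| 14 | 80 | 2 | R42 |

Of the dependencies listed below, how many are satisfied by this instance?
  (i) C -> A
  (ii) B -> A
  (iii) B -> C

(i) C -> A: C=R65: rows 1, 10 → A takes values {65, 76} — violation; C=R42: rows 2, 4, 6, 11, 13, 14 → A takes values {72, 80, 68, 66} — violation; C=R89: rows 7, 8, 9, 12 → A takes values {66, 65, 72, 63} — violation — fails.
(ii) B -> A: B=6: rows 3, 6, 9 → A takes values {72, 68} — violation; B=10: rows 4, 8, 12 → A takes values {80, 65, 63} — violation; B=2: rows 5, 14 → A takes values {64, 80} — violation; B=3: rows 7, 13 → A takes values {66, 68} — violation — fails.
(iii) B -> C: B=6: rows 3, 6, 9 → C takes values {R44, R42, R89} — violation; B=10: rows 4, 8, 12 → C takes values {R42, R89} — violation; B=2: rows 5, 14 → C takes values {R35, R42} — violation; B=3: rows 7, 13 → C takes values {R89, R42} — violation — fails.
None of the 3 dependencies hold.

0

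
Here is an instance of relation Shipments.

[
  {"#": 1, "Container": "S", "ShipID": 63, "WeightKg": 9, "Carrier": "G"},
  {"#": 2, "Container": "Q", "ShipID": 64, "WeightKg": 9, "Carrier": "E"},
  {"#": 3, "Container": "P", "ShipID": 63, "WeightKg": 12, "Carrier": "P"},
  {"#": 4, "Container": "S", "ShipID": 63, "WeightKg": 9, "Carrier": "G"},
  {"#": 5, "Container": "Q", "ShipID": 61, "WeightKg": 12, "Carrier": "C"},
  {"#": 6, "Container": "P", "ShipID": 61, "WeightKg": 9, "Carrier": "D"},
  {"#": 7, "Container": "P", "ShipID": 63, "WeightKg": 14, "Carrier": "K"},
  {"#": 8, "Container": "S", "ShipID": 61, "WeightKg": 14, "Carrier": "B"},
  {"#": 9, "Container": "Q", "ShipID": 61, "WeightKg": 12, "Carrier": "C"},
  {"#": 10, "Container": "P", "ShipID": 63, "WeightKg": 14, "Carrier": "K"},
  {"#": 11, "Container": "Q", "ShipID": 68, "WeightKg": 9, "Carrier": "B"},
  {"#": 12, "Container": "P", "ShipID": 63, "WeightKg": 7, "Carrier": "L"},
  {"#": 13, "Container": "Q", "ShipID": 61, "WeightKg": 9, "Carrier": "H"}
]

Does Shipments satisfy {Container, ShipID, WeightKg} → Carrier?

(Container=S, ShipID=63, WeightKg=9): rows 1, 4 → Carrier = G, G ✓
(Container=Q, ShipID=64, WeightKg=9): row 2 → Carrier = E ✓
(Container=P, ShipID=63, WeightKg=12): row 3 → Carrier = P ✓
(Container=Q, ShipID=61, WeightKg=12): rows 5, 9 → Carrier = C, C ✓
(Container=P, ShipID=61, WeightKg=9): row 6 → Carrier = D ✓
(Container=P, ShipID=63, WeightKg=14): rows 7, 10 → Carrier = K, K ✓
(Container=S, ShipID=61, WeightKg=14): row 8 → Carrier = B ✓
(Container=Q, ShipID=68, WeightKg=9): row 11 → Carrier = B ✓
(Container=P, ShipID=63, WeightKg=7): row 12 → Carrier = L ✓
(Container=Q, ShipID=61, WeightKg=9): row 13 → Carrier = H ✓
Every {Container, ShipID, WeightKg} value is associated with a single Carrier value, so {Container, ShipID, WeightKg} → Carrier holds.

Yes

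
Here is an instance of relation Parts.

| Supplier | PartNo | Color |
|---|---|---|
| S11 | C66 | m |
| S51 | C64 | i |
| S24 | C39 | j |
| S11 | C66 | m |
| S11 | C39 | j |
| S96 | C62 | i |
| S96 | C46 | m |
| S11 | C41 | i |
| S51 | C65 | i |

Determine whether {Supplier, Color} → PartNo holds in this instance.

No

(Supplier=S11, Color=m): 2 rows → PartNo = C66, C66 ✓
(Supplier=S51, Color=i): 2 rows → PartNo takes values {C64, C65} — violation
(Supplier=S24, Color=j): 1 row → PartNo = C39 ✓
(Supplier=S11, Color=j): 1 row → PartNo = C39 ✓
(Supplier=S96, Color=i): 1 row → PartNo = C62 ✓
(Supplier=S96, Color=m): 1 row → PartNo = C46 ✓
(Supplier=S11, Color=i): 1 row → PartNo = C41 ✓
Two rows agree on {Supplier, Color} but differ on PartNo, so {Supplier, Color} → PartNo does not hold.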